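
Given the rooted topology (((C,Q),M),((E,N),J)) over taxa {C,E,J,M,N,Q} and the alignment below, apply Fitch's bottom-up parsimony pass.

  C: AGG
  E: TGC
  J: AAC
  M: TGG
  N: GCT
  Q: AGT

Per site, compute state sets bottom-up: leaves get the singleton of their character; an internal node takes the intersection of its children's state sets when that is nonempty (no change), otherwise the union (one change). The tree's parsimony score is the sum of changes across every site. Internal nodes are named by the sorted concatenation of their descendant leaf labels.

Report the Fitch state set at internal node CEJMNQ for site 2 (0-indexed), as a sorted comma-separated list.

CQ@0: {A} ∩ {A} = {A} (intersection, +0)
CMQ@0: {A} ∪ {T} = {A,T} (union, +1)
EN@0: {T} ∪ {G} = {G,T} (union, +1)
EJN@0: {G,T} ∪ {A} = {A,G,T} (union, +1)
CEJMNQ@0: {A,T} ∩ {A,G,T} = {A,T} (intersection, +0)
CQ@1: {G} ∩ {G} = {G} (intersection, +0)
CMQ@1: {G} ∩ {G} = {G} (intersection, +0)
EN@1: {G} ∪ {C} = {C,G} (union, +1)
EJN@1: {C,G} ∪ {A} = {A,C,G} (union, +1)
CEJMNQ@1: {G} ∩ {A,C,G} = {G} (intersection, +0)
CQ@2: {G} ∪ {T} = {G,T} (union, +1)
CMQ@2: {G,T} ∩ {G} = {G} (intersection, +0)
EN@2: {C} ∪ {T} = {C,T} (union, +1)
EJN@2: {C,T} ∩ {C} = {C} (intersection, +0)
CEJMNQ@2: {G} ∪ {C} = {C,G} (union, +1)
per-site changes: [3, 2, 3]; total = 8

C,G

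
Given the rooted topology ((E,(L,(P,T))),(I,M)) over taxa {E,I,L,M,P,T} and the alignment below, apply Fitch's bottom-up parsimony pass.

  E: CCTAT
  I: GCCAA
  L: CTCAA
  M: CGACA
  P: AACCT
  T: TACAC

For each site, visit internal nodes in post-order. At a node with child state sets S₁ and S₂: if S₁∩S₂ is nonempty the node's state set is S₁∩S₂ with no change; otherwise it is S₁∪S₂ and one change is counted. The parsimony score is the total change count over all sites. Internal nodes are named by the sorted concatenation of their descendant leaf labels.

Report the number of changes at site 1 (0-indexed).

3

site 0, node PT: P={A} ∪ T={T} → {A,T} (+1)
site 0, node LPT: L={C} ∪ PT={A,T} → {A,C,T} (+1)
site 0, node ELPT: E={C} ∩ LPT={A,C,T} → {C} (+0)
site 0, node IM: I={G} ∪ M={C} → {C,G} (+1)
site 0, node EILMPT: ELPT={C} ∩ IM={C,G} → {C} (+0)
site 1, node PT: P={A} ∩ T={A} → {A} (+0)
site 1, node LPT: L={T} ∪ PT={A} → {A,T} (+1)
site 1, node ELPT: E={C} ∪ LPT={A,T} → {A,C,T} (+1)
site 1, node IM: I={C} ∪ M={G} → {C,G} (+1)
site 1, node EILMPT: ELPT={A,C,T} ∩ IM={C,G} → {C} (+0)
site 2, node PT: P={C} ∩ T={C} → {C} (+0)
site 2, node LPT: L={C} ∩ PT={C} → {C} (+0)
site 2, node ELPT: E={T} ∪ LPT={C} → {C,T} (+1)
site 2, node IM: I={C} ∪ M={A} → {A,C} (+1)
site 2, node EILMPT: ELPT={C,T} ∩ IM={A,C} → {C} (+0)
site 3, node PT: P={C} ∪ T={A} → {A,C} (+1)
site 3, node LPT: L={A} ∩ PT={A,C} → {A} (+0)
site 3, node ELPT: E={A} ∩ LPT={A} → {A} (+0)
site 3, node IM: I={A} ∪ M={C} → {A,C} (+1)
site 3, node EILMPT: ELPT={A} ∩ IM={A,C} → {A} (+0)
site 4, node PT: P={T} ∪ T={C} → {C,T} (+1)
site 4, node LPT: L={A} ∪ PT={C,T} → {A,C,T} (+1)
site 4, node ELPT: E={T} ∩ LPT={A,C,T} → {T} (+0)
site 4, node IM: I={A} ∩ M={A} → {A} (+0)
site 4, node EILMPT: ELPT={T} ∪ IM={A} → {A,T} (+1)
per-site changes: [3, 3, 2, 2, 3]; total = 13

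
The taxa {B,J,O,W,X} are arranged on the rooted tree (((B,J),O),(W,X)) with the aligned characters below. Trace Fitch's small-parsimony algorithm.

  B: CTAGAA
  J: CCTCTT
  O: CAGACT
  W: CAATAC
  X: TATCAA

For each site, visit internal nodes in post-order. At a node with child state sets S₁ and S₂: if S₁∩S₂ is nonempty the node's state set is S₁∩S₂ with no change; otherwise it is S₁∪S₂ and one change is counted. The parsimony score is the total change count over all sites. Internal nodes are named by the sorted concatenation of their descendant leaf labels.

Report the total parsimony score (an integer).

14

site 0, node BJ: B={C} ∩ J={C} → {C} (+0)
site 0, node BJO: BJ={C} ∩ O={C} → {C} (+0)
site 0, node WX: W={C} ∪ X={T} → {C,T} (+1)
site 0, node BJOWX: BJO={C} ∩ WX={C,T} → {C} (+0)
site 1, node BJ: B={T} ∪ J={C} → {C,T} (+1)
site 1, node BJO: BJ={C,T} ∪ O={A} → {A,C,T} (+1)
site 1, node WX: W={A} ∩ X={A} → {A} (+0)
site 1, node BJOWX: BJO={A,C,T} ∩ WX={A} → {A} (+0)
site 2, node BJ: B={A} ∪ J={T} → {A,T} (+1)
site 2, node BJO: BJ={A,T} ∪ O={G} → {A,G,T} (+1)
site 2, node WX: W={A} ∪ X={T} → {A,T} (+1)
site 2, node BJOWX: BJO={A,G,T} ∩ WX={A,T} → {A,T} (+0)
site 3, node BJ: B={G} ∪ J={C} → {C,G} (+1)
site 3, node BJO: BJ={C,G} ∪ O={A} → {A,C,G} (+1)
site 3, node WX: W={T} ∪ X={C} → {C,T} (+1)
site 3, node BJOWX: BJO={A,C,G} ∩ WX={C,T} → {C} (+0)
site 4, node BJ: B={A} ∪ J={T} → {A,T} (+1)
site 4, node BJO: BJ={A,T} ∪ O={C} → {A,C,T} (+1)
site 4, node WX: W={A} ∩ X={A} → {A} (+0)
site 4, node BJOWX: BJO={A,C,T} ∩ WX={A} → {A} (+0)
site 5, node BJ: B={A} ∪ J={T} → {A,T} (+1)
site 5, node BJO: BJ={A,T} ∩ O={T} → {T} (+0)
site 5, node WX: W={C} ∪ X={A} → {A,C} (+1)
site 5, node BJOWX: BJO={T} ∪ WX={A,C} → {A,C,T} (+1)
per-site changes: [1, 2, 3, 3, 2, 3]; total = 14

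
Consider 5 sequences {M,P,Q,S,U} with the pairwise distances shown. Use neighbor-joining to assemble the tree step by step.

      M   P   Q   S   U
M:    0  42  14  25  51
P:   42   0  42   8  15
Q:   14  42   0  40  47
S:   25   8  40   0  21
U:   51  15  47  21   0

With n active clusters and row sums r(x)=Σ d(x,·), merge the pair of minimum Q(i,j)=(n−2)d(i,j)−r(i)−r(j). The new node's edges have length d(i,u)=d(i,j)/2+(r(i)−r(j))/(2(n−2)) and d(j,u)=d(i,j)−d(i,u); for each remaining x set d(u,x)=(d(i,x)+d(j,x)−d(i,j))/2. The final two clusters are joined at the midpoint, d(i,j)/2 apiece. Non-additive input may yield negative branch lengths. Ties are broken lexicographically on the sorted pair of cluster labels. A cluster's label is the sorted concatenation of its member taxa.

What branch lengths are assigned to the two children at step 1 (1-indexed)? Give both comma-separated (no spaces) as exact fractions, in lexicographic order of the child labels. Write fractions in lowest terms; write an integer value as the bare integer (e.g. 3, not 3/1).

31/6,53/6

1. join M+Q (d=14, Q=-233) ⇒ MQ; edges |M|=31/6, |Q|=53/6
  updated: d(MQ,P)=35, d(MQ,S)=51/2, d(MQ,U)=42
2. join MQ+S (d=51/2, Q=-106) ⇒ MQS; edges |MQ|=99/4, |S|=3/4
  updated: d(MQS,P)=35/4, d(MQS,U)=75/4
3. join MQS+P (d=35/4, Q=-85/2) ⇒ MPQS; edges |MQS|=25/4, |P|=5/2
  updated: d(MPQS,U)=25/2
4. join MPQS+U (d=25/2) ⇒ MPQSU; edges |MPQS|=25/4, |U|=25/4
final tree: ((((M:31/6,Q:53/6):99/4,S:3/4):25/4,P:5/2):25/4,U:25/4)
total length: 243/4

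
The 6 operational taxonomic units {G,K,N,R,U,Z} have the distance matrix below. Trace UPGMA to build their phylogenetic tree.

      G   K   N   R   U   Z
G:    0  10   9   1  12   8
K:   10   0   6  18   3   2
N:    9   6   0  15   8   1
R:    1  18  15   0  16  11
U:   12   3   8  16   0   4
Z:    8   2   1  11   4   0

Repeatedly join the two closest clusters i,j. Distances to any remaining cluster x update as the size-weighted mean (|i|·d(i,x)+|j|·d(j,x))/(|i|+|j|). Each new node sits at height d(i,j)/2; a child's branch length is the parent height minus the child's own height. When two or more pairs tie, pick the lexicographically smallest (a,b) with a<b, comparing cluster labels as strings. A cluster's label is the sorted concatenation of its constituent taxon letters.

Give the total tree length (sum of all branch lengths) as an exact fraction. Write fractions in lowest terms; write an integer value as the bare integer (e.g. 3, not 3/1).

139/8

1. join G+R (d=1) ⇒ GR; edges |G|=1/2, |R|=1/2
  updated: d(GR,K)=14, d(GR,N)=12, d(GR,U)=14, d(GR,Z)=19/2
2. join N+Z (d=1) ⇒ NZ; edges |N|=1/2, |Z|=1/2
  updated: d(GR,NZ)=43/4, d(K,NZ)=4, d(NZ,U)=6
3. join K+U (d=3) ⇒ KU; edges |K|=3/2, |U|=3/2
  updated: d(GR,KU)=14, d(KU,NZ)=5
4. join KU+NZ (d=5) ⇒ KNUZ; edges |KU|=1, |NZ|=2
  updated: d(GR,KNUZ)=99/8
5. join GR+KNUZ (d=99/8) ⇒ GKNRUZ; edges |GR|=91/16, |KNUZ|=59/16
final tree: ((G:1/2,R:1/2):91/16,((K:3/2,U:3/2):1,(N:1/2,Z:1/2):2):59/16)
total length: 139/8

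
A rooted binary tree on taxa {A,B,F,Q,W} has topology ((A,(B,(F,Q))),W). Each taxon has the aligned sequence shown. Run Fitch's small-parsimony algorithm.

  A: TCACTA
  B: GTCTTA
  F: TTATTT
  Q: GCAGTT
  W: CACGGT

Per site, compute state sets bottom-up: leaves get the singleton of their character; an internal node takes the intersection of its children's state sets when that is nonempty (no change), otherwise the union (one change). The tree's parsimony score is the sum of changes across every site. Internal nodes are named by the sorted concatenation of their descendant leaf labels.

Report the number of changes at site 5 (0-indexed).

2

FQ@0: {T} ∪ {G} = {G,T} (union, +1)
BFQ@0: {G} ∩ {G,T} = {G} (intersection, +0)
ABFQ@0: {T} ∪ {G} = {G,T} (union, +1)
ABFQW@0: {G,T} ∪ {C} = {C,G,T} (union, +1)
FQ@1: {T} ∪ {C} = {C,T} (union, +1)
BFQ@1: {T} ∩ {C,T} = {T} (intersection, +0)
ABFQ@1: {C} ∪ {T} = {C,T} (union, +1)
ABFQW@1: {C,T} ∪ {A} = {A,C,T} (union, +1)
FQ@2: {A} ∩ {A} = {A} (intersection, +0)
BFQ@2: {C} ∪ {A} = {A,C} (union, +1)
ABFQ@2: {A} ∩ {A,C} = {A} (intersection, +0)
ABFQW@2: {A} ∪ {C} = {A,C} (union, +1)
FQ@3: {T} ∪ {G} = {G,T} (union, +1)
BFQ@3: {T} ∩ {G,T} = {T} (intersection, +0)
ABFQ@3: {C} ∪ {T} = {C,T} (union, +1)
ABFQW@3: {C,T} ∪ {G} = {C,G,T} (union, +1)
FQ@4: {T} ∩ {T} = {T} (intersection, +0)
BFQ@4: {T} ∩ {T} = {T} (intersection, +0)
ABFQ@4: {T} ∩ {T} = {T} (intersection, +0)
ABFQW@4: {T} ∪ {G} = {G,T} (union, +1)
FQ@5: {T} ∩ {T} = {T} (intersection, +0)
BFQ@5: {A} ∪ {T} = {A,T} (union, +1)
ABFQ@5: {A} ∩ {A,T} = {A} (intersection, +0)
ABFQW@5: {A} ∪ {T} = {A,T} (union, +1)
per-site changes: [3, 3, 2, 3, 1, 2]; total = 14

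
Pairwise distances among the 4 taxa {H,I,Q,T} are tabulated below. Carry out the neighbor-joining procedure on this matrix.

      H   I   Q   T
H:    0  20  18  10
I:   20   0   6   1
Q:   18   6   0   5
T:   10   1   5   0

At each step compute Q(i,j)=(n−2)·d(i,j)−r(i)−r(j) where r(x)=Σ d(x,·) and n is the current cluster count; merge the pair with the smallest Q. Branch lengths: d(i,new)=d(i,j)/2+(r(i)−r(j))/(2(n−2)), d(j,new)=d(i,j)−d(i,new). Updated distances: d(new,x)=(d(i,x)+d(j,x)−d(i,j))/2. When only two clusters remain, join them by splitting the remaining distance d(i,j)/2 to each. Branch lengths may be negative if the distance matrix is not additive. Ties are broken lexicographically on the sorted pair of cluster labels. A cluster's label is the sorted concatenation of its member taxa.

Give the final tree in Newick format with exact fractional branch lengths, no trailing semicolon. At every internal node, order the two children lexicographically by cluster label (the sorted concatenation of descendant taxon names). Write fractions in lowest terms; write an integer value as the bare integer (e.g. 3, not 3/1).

step 1: merge (H,T) at d=10, Q=-44; branch lengths H→13, T→-3; new cluster HT
  updated: d(HT,I)=11/2, d(HT,Q)=13/2
step 2: merge (HT,I) at d=11/2, Q=-18; branch lengths HT→3, I→5/2; new cluster HIT
  updated: d(HIT,Q)=7/2
step 3: merge (HIT,Q) at d=7/2; branch lengths HIT→7/4, Q→7/4; new cluster HIQT
final tree: (((H:13,T:-3):3,I:5/2):7/4,Q:7/4)
total length: 19

(((H:13,T:-3):3,I:5/2):7/4,Q:7/4)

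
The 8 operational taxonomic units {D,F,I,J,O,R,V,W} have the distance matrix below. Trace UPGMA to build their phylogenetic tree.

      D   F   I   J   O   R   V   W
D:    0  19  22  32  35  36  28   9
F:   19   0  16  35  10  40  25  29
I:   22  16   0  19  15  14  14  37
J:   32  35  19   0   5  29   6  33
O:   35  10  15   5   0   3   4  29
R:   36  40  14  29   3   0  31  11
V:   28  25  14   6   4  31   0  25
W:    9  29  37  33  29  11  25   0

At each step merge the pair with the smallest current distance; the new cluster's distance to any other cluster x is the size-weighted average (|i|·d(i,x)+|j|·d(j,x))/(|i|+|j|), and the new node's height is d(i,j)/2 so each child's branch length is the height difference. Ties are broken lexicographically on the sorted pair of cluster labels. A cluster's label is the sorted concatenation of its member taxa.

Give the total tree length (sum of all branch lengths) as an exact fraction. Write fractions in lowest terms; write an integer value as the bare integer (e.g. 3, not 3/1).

1. join O+R (d=3) ⇒ OR; edges |O|=3/2, |R|=3/2
  updated: d(D,OR)=71/2, d(F,OR)=25, d(I,OR)=29/2, d(J,OR)=17, d(OR,V)=35/2, d(OR,W)=20
2. join J+V (d=6) ⇒ JV; edges |J|=3, |V|=3
  updated: d(D,JV)=30, d(F,JV)=30, d(I,JV)=33/2, d(JV,OR)=69/4, d(JV,W)=29
3. join D+W (d=9) ⇒ DW; edges |D|=9/2, |W|=9/2
  updated: d(DW,F)=24, d(DW,I)=59/2, d(DW,JV)=59/2, d(DW,OR)=111/4
4. join I+OR (d=29/2) ⇒ IOR; edges |I|=29/4, |OR|=23/4
  updated: d(DW,IOR)=85/3, d(F,IOR)=22, d(IOR,JV)=17
5. join IOR+JV (d=17) ⇒ IJORV; edges |IOR|=5/4, |JV|=11/2
  updated: d(DW,IJORV)=144/5, d(F,IJORV)=126/5
6. join DW+F (d=24) ⇒ DFW; edges |DW|=15/2, |F|=12
  updated: d(DFW,IJORV)=138/5
7. join DFW+IJORV (d=138/5) ⇒ DFIJORVW; edges |DFW|=9/5, |IJORV|=53/10
final tree: (((D:9/2,W:9/2):15/2,F:12):9/5,((I:29/4,(O:3/2,R:3/2):23/4):5/4,(J:3,V:3):11/2):53/10)
total length: 1287/20

1287/20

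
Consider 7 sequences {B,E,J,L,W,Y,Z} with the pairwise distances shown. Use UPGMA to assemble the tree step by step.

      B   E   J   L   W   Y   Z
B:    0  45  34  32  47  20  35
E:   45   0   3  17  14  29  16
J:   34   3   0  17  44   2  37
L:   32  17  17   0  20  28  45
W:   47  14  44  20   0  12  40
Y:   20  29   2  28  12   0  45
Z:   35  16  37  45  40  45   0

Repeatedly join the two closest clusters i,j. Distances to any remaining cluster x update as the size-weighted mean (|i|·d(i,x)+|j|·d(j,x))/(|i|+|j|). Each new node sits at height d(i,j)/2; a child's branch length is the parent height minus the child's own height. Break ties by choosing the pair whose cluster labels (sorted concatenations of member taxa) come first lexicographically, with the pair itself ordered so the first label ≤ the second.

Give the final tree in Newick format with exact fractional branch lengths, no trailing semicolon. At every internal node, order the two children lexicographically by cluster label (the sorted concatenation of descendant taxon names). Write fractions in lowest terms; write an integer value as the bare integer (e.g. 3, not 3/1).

((B:35/2,Z:35/2):11/20,(((E:7,W:7):9/4,L:37/4):11/6,(J:1,Y:1):121/12):209/30)

step 1: merge (J,Y) at d=2; branch lengths J→1, Y→1; new cluster JY
  updated: d(B,JY)=27, d(E,JY)=16, d(JY,L)=45/2, d(JY,W)=28, d(JY,Z)=41
step 2: merge (E,W) at d=14; branch lengths E→7, W→7; new cluster EW
  updated: d(B,EW)=46, d(EW,JY)=22, d(EW,L)=37/2, d(EW,Z)=28
step 3: merge (EW,L) at d=37/2; branch lengths EW→9/4, L→37/4; new cluster ELW
  updated: d(B,ELW)=124/3, d(ELW,JY)=133/6, d(ELW,Z)=101/3
step 4: merge (ELW,JY) at d=133/6; branch lengths ELW→11/6, JY→121/12; new cluster EJLWY
  updated: d(B,EJLWY)=178/5, d(EJLWY,Z)=183/5
step 5: merge (B,Z) at d=35; branch lengths B→35/2, Z→35/2; new cluster BZ
  updated: d(BZ,EJLWY)=361/10
step 6: merge (BZ,EJLWY) at d=361/10; branch lengths BZ→11/20, EJLWY→209/30; new cluster BEJLWYZ
final tree: ((B:35/2,Z:35/2):11/20,(((E:7,W:7):9/4,L:37/4):11/6,(J:1,Y:1):121/12):209/30)
total length: 1229/15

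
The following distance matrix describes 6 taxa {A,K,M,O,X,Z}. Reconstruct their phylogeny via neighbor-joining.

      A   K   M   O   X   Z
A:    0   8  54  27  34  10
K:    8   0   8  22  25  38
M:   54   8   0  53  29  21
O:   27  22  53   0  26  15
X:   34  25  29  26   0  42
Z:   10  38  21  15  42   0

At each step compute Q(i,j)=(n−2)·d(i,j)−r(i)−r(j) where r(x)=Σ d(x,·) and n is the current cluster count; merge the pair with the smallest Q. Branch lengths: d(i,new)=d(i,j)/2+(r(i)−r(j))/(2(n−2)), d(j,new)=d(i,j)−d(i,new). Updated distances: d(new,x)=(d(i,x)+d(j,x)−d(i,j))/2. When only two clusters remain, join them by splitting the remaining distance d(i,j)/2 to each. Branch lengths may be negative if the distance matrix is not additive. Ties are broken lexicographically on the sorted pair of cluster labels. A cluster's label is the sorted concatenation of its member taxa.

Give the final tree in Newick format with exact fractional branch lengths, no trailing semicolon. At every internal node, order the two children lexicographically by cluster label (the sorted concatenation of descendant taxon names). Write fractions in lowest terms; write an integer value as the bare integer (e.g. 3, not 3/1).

1. join K+M (d=8, Q=-234) ⇒ KM; edges |K|=-4, |M|=12
  updated: d(A,KM)=27, d(KM,O)=67/2, d(KM,X)=23, d(KM,Z)=51/2
2. join KM+X (d=23, Q=-165) ⇒ KMX; edges |KM|=53/6, |X|=85/6
  updated: d(A,KMX)=19, d(KMX,O)=73/4, d(KMX,Z)=89/4
3. join A+Z (d=10, Q=-333/4) ⇒ AZ; edges |A|=115/16, |Z|=45/16
  updated: d(AZ,KMX)=125/8, d(AZ,O)=16
4. join AZ+KMX (d=125/8, Q=-399/8) ⇒ AKMXZ; edges |AZ|=107/16, |KMX|=143/16
  updated: d(AKMXZ,O)=149/16
5. join AKMXZ+O (d=149/16) ⇒ AKMOXZ; edges |AKMXZ|=149/32, |O|=149/32
final tree: (((A:115/16,Z:45/16):107/16,((K:-4,M:12):53/6,X:85/6):143/16):149/32,O:149/32)
total length: 1055/16

(((A:115/16,Z:45/16):107/16,((K:-4,M:12):53/6,X:85/6):143/16):149/32,O:149/32)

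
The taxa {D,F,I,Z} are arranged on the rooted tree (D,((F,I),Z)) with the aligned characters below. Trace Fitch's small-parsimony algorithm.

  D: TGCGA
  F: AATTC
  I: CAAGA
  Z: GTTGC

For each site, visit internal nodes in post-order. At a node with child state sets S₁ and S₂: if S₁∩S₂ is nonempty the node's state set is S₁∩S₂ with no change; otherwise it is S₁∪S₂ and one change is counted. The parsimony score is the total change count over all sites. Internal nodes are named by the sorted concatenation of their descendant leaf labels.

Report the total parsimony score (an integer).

10

[col 0] FI: children F:{A}, I:{C} ∪→ {A,C}; cost 1
[col 0] FIZ: children FI:{A,C}, Z:{G} ∪→ {A,C,G}; cost 1
[col 0] DFIZ: children D:{T}, FIZ:{A,C,G} ∪→ {A,C,G,T}; cost 1
[col 1] FI: children F:{A}, I:{A} ∩→ {A}; cost 0
[col 1] FIZ: children FI:{A}, Z:{T} ∪→ {A,T}; cost 1
[col 1] DFIZ: children D:{G}, FIZ:{A,T} ∪→ {A,G,T}; cost 1
[col 2] FI: children F:{T}, I:{A} ∪→ {A,T}; cost 1
[col 2] FIZ: children FI:{A,T}, Z:{T} ∩→ {T}; cost 0
[col 2] DFIZ: children D:{C}, FIZ:{T} ∪→ {C,T}; cost 1
[col 3] FI: children F:{T}, I:{G} ∪→ {G,T}; cost 1
[col 3] FIZ: children FI:{G,T}, Z:{G} ∩→ {G}; cost 0
[col 3] DFIZ: children D:{G}, FIZ:{G} ∩→ {G}; cost 0
[col 4] FI: children F:{C}, I:{A} ∪→ {A,C}; cost 1
[col 4] FIZ: children FI:{A,C}, Z:{C} ∩→ {C}; cost 0
[col 4] DFIZ: children D:{A}, FIZ:{C} ∪→ {A,C}; cost 1
per-site changes: [3, 2, 2, 1, 2]; total = 10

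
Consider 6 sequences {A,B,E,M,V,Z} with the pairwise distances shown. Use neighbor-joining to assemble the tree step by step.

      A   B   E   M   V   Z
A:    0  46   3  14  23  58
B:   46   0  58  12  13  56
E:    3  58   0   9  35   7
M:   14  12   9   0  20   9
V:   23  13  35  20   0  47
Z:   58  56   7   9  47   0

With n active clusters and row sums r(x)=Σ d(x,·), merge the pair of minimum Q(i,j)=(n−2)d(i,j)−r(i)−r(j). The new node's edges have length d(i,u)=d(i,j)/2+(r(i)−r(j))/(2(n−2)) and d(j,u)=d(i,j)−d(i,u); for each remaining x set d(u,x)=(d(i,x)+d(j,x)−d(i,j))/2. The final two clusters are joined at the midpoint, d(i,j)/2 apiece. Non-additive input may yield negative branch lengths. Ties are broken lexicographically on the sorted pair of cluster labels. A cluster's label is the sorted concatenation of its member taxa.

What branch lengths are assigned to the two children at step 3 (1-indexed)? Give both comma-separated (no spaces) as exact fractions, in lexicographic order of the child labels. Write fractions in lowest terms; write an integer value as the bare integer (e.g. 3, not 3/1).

1. join B+V (d=13, Q=-271) ⇒ BV; edges |B|=99/8, |V|=5/8
  updated: d(A,BV)=28, d(BV,E)=40, d(BV,M)=19/2, d(BV,Z)=45
2. join E+Z (d=7, Q=-157) ⇒ EZ; edges |E|=-13/2, |Z|=27/2
  updated: d(A,EZ)=27, d(BV,EZ)=39, d(EZ,M)=11/2
3. join A+BV (d=28, Q=-179/2) ⇒ ABV; edges |A|=97/8, |BV|=127/8
  updated: d(ABV,EZ)=19, d(ABV,M)=-9/4
4. join ABV+EZ (d=19, Q=-89/4) ⇒ ABEVZ; edges |ABV|=45/8, |EZ|=107/8
  updated: d(ABEVZ,M)=-63/8
5. join ABEVZ+M (d=-63/8) ⇒ ABEMVZ; edges |ABEVZ|=-63/16, |M|=-63/16
final tree: (((A:97/8,(B:99/8,V:5/8):127/8):45/8,(E:-13/2,Z:27/2):107/8):-63/16,M:-63/16)
total length: 473/8

97/8,127/8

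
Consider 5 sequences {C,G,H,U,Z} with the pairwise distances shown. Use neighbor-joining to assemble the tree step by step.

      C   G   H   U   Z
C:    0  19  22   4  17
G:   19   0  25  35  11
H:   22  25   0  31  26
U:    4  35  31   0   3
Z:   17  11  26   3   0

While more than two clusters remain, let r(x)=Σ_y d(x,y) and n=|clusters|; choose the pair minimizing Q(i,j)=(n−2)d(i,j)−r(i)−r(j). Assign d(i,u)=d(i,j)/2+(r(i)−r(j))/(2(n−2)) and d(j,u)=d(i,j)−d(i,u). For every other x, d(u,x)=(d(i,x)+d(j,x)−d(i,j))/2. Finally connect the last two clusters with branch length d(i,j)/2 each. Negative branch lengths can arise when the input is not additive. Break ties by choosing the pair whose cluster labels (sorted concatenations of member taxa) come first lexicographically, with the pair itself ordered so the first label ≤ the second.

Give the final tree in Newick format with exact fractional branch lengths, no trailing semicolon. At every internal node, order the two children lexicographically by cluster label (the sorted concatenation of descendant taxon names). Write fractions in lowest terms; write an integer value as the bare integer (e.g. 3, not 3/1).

((((C:1/6,U:23/6):57/8,Z:7/8):41/8,G:71/8):129/16,H:129/16)

step 1: merge (C,U) at d=4, Q=-123; branch lengths C→1/6, U→23/6; new cluster CU
  updated: d(CU,G)=25, d(CU,H)=49/2, d(CU,Z)=8
step 2: merge (CU,Z) at d=8, Q=-173/2; branch lengths CU→57/8, Z→7/8; new cluster CUZ
  updated: d(CUZ,G)=14, d(CUZ,H)=85/4
step 3: merge (CUZ,G) at d=14, Q=-241/4; branch lengths CUZ→41/8, G→71/8; new cluster CGUZ
  updated: d(CGUZ,H)=129/8
step 4: merge (CGUZ,H) at d=129/8; branch lengths CGUZ→129/16, H→129/16; new cluster CGHUZ
final tree: ((((C:1/6,U:23/6):57/8,Z:7/8):41/8,G:71/8):129/16,H:129/16)
total length: 337/8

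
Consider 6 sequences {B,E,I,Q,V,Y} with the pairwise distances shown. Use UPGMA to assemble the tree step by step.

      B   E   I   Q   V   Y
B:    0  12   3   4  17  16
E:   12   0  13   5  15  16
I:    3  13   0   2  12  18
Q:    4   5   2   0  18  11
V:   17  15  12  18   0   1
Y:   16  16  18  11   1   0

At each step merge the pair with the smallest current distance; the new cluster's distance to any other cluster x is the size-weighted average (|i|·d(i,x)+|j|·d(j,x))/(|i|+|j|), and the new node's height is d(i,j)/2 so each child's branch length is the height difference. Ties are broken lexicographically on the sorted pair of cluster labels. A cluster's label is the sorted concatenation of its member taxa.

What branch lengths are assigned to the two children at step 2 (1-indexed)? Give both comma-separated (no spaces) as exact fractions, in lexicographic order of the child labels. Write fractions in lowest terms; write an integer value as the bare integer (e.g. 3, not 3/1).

1,1

step 1: merge (V,Y) at d=1; branch lengths V→1/2, Y→1/2; new cluster VY
  updated: d(B,VY)=33/2, d(E,VY)=31/2, d(I,VY)=15, d(Q,VY)=29/2
step 2: merge (I,Q) at d=2; branch lengths I→1, Q→1; new cluster IQ
  updated: d(B,IQ)=7/2, d(E,IQ)=9, d(IQ,VY)=59/4
step 3: merge (B,IQ) at d=7/2; branch lengths B→7/4, IQ→3/4; new cluster BIQ
  updated: d(BIQ,E)=10, d(BIQ,VY)=46/3
step 4: merge (BIQ,E) at d=10; branch lengths BIQ→13/4, E→5; new cluster BEIQ
  updated: d(BEIQ,VY)=123/8
step 5: merge (BEIQ,VY) at d=123/8; branch lengths BEIQ→43/16, VY→115/16; new cluster BEIQVY
final tree: (((B:7/4,(I:1,Q:1):3/4):13/4,E:5):43/16,(V:1/2,Y:1/2):115/16)
total length: 189/8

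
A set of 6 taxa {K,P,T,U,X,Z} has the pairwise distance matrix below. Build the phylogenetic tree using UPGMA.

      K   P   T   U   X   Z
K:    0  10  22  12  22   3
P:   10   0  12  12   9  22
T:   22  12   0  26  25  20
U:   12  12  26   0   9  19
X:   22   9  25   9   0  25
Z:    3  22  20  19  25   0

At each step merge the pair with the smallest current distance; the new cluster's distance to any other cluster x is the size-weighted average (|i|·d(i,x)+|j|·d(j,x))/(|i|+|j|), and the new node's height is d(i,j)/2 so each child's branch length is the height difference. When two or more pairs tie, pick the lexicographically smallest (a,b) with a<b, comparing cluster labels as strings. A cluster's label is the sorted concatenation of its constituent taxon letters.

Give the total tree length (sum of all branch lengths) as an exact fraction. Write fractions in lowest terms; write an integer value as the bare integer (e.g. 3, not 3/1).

497/12

step 1: merge (K,Z) at d=3; branch lengths K→3/2, Z→3/2; new cluster KZ
  updated: d(KZ,P)=16, d(KZ,T)=21, d(KZ,U)=31/2, d(KZ,X)=47/2
step 2: merge (P,X) at d=9; branch lengths P→9/2, X→9/2; new cluster PX
  updated: d(KZ,PX)=79/4, d(PX,T)=37/2, d(PX,U)=21/2
step 3: merge (PX,U) at d=21/2; branch lengths PX→3/4, U→21/4; new cluster PUX
  updated: d(KZ,PUX)=55/3, d(PUX,T)=21
step 4: merge (KZ,PUX) at d=55/3; branch lengths KZ→23/3, PUX→47/12; new cluster KPUXZ
  updated: d(KPUXZ,T)=21
step 5: merge (KPUXZ,T) at d=21; branch lengths KPUXZ→4/3, T→21/2; new cluster KPTUXZ
final tree: (((K:3/2,Z:3/2):23/3,((P:9/2,X:9/2):3/4,U:21/4):47/12):4/3,T:21/2)
total length: 497/12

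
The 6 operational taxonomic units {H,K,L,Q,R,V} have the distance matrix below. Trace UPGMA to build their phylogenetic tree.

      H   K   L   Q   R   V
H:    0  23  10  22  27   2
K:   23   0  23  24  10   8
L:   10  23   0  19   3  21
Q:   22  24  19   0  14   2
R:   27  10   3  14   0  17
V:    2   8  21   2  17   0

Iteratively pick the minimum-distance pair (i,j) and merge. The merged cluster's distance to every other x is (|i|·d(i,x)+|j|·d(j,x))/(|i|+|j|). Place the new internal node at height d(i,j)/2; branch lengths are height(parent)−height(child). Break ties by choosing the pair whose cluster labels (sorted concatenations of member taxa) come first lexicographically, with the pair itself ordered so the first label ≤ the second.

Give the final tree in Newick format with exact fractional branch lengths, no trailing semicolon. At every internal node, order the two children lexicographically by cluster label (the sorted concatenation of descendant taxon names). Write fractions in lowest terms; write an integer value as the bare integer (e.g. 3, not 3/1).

(((H:1,V:1):5,Q:6):55/18,(K:33/4,(L:3/2,R:3/2):27/4):29/36)

step 1: merge (H,V) at d=2; branch lengths H→1, V→1; new cluster HV
  updated: d(HV,K)=31/2, d(HV,L)=31/2, d(HV,Q)=12, d(HV,R)=22
step 2: merge (L,R) at d=3; branch lengths L→3/2, R→3/2; new cluster LR
  updated: d(HV,LR)=75/4, d(K,LR)=33/2, d(LR,Q)=33/2
step 3: merge (HV,Q) at d=12; branch lengths HV→5, Q→6; new cluster HQV
  updated: d(HQV,K)=55/3, d(HQV,LR)=18
step 4: merge (K,LR) at d=33/2; branch lengths K→33/4, LR→27/4; new cluster KLR
  updated: d(HQV,KLR)=163/9
step 5: merge (HQV,KLR) at d=163/9; branch lengths HQV→55/18, KLR→29/36; new cluster HKLQRV
final tree: (((H:1,V:1):5,Q:6):55/18,(K:33/4,(L:3/2,R:3/2):27/4):29/36)
total length: 1255/36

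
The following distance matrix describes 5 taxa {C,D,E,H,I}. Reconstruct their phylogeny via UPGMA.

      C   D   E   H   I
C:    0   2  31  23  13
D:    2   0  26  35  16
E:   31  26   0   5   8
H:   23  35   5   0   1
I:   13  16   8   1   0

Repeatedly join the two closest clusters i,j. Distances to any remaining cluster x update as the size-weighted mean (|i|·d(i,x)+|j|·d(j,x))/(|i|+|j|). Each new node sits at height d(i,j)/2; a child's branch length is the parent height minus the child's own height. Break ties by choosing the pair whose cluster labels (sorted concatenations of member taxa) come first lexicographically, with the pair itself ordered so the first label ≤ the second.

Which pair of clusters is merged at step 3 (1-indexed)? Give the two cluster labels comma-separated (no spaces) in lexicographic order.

E,HI

iteration 1: select H,I (d=1); attach at lengths (1/2, 1/2); label the merged cluster HI
  updated: d(C,HI)=18, d(D,HI)=51/2, d(E,HI)=13/2
iteration 2: select C,D (d=2); attach at lengths (1, 1); label the merged cluster CD
  updated: d(CD,E)=57/2, d(CD,HI)=87/4
iteration 3: select E,HI (d=13/2); attach at lengths (13/4, 11/4); label the merged cluster EHI
  updated: d(CD,EHI)=24
iteration 4: select CD,EHI (d=24); attach at lengths (11, 35/4); label the merged cluster CDEHI
final tree: ((C:1,D:1):11,(E:13/4,(H:1/2,I:1/2):11/4):35/4)
total length: 115/4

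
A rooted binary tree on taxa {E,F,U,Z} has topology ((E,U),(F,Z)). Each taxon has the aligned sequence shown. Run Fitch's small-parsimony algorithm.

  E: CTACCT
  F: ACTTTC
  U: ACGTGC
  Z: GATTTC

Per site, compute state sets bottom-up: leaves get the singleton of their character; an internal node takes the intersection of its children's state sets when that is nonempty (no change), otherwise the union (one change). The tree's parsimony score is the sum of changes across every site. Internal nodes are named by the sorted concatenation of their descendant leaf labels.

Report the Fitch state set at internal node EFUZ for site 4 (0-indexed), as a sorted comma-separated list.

EU@0: {C} ∪ {A} = {A,C} (union, +1)
FZ@0: {A} ∪ {G} = {A,G} (union, +1)
EFUZ@0: {A,C} ∩ {A,G} = {A} (intersection, +0)
EU@1: {T} ∪ {C} = {C,T} (union, +1)
FZ@1: {C} ∪ {A} = {A,C} (union, +1)
EFUZ@1: {C,T} ∩ {A,C} = {C} (intersection, +0)
EU@2: {A} ∪ {G} = {A,G} (union, +1)
FZ@2: {T} ∩ {T} = {T} (intersection, +0)
EFUZ@2: {A,G} ∪ {T} = {A,G,T} (union, +1)
EU@3: {C} ∪ {T} = {C,T} (union, +1)
FZ@3: {T} ∩ {T} = {T} (intersection, +0)
EFUZ@3: {C,T} ∩ {T} = {T} (intersection, +0)
EU@4: {C} ∪ {G} = {C,G} (union, +1)
FZ@4: {T} ∩ {T} = {T} (intersection, +0)
EFUZ@4: {C,G} ∪ {T} = {C,G,T} (union, +1)
EU@5: {T} ∪ {C} = {C,T} (union, +1)
FZ@5: {C} ∩ {C} = {C} (intersection, +0)
EFUZ@5: {C,T} ∩ {C} = {C} (intersection, +0)
per-site changes: [2, 2, 2, 1, 2, 1]; total = 10

C,G,T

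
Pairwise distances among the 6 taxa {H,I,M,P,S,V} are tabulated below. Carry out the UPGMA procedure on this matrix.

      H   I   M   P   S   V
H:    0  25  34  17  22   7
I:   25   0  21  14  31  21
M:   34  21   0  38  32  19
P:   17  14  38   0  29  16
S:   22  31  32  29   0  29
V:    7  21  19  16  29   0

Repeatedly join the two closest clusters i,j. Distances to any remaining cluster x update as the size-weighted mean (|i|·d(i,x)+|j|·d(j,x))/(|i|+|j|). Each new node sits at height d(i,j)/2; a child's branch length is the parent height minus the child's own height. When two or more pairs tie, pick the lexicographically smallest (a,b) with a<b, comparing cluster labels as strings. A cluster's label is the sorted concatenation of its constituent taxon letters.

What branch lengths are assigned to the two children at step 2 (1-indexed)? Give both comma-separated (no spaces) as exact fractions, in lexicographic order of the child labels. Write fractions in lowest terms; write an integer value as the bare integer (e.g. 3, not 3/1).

1. join H+V (d=7) ⇒ HV; edges |H|=7/2, |V|=7/2
  updated: d(HV,I)=23, d(HV,M)=53/2, d(HV,P)=33/2, d(HV,S)=51/2
2. join I+P (d=14) ⇒ IP; edges |I|=7, |P|=7
  updated: d(HV,IP)=79/4, d(IP,M)=59/2, d(IP,S)=30
3. join HV+IP (d=79/4) ⇒ HIPV; edges |HV|=51/8, |IP|=23/8
  updated: d(HIPV,M)=28, d(HIPV,S)=111/4
4. join HIPV+S (d=111/4) ⇒ HIPSV; edges |HIPV|=4, |S|=111/8
  updated: d(HIPSV,M)=144/5
5. join HIPSV+M (d=144/5) ⇒ HIMPSV; edges |HIPSV|=21/40, |M|=72/5
final tree: ((((H:7/2,V:7/2):51/8,(I:7,P:7):23/8):4,S:111/8):21/40,M:72/5)
total length: 1261/20

7,7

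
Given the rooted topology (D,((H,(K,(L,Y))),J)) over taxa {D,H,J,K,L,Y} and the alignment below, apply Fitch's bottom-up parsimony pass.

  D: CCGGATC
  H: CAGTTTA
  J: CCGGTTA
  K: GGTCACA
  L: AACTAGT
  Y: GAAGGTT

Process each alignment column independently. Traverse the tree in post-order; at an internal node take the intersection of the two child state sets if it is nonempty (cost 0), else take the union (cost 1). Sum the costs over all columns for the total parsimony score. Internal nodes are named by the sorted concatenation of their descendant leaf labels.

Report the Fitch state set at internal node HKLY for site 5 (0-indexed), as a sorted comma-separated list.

T

site 0, node LY: L={A} ∪ Y={G} → {A,G} (+1)
site 0, node KLY: K={G} ∩ LY={A,G} → {G} (+0)
site 0, node HKLY: H={C} ∪ KLY={G} → {C,G} (+1)
site 0, node HJKLY: HKLY={C,G} ∩ J={C} → {C} (+0)
site 0, node DHJKLY: D={C} ∩ HJKLY={C} → {C} (+0)
site 1, node LY: L={A} ∩ Y={A} → {A} (+0)
site 1, node KLY: K={G} ∪ LY={A} → {A,G} (+1)
site 1, node HKLY: H={A} ∩ KLY={A,G} → {A} (+0)
site 1, node HJKLY: HKLY={A} ∪ J={C} → {A,C} (+1)
site 1, node DHJKLY: D={C} ∩ HJKLY={A,C} → {C} (+0)
site 2, node LY: L={C} ∪ Y={A} → {A,C} (+1)
site 2, node KLY: K={T} ∪ LY={A,C} → {A,C,T} (+1)
site 2, node HKLY: H={G} ∪ KLY={A,C,T} → {A,C,G,T} (+1)
site 2, node HJKLY: HKLY={A,C,G,T} ∩ J={G} → {G} (+0)
site 2, node DHJKLY: D={G} ∩ HJKLY={G} → {G} (+0)
site 3, node LY: L={T} ∪ Y={G} → {G,T} (+1)
site 3, node KLY: K={C} ∪ LY={G,T} → {C,G,T} (+1)
site 3, node HKLY: H={T} ∩ KLY={C,G,T} → {T} (+0)
site 3, node HJKLY: HKLY={T} ∪ J={G} → {G,T} (+1)
site 3, node DHJKLY: D={G} ∩ HJKLY={G,T} → {G} (+0)
site 4, node LY: L={A} ∪ Y={G} → {A,G} (+1)
site 4, node KLY: K={A} ∩ LY={A,G} → {A} (+0)
site 4, node HKLY: H={T} ∪ KLY={A} → {A,T} (+1)
site 4, node HJKLY: HKLY={A,T} ∩ J={T} → {T} (+0)
site 4, node DHJKLY: D={A} ∪ HJKLY={T} → {A,T} (+1)
site 5, node LY: L={G} ∪ Y={T} → {G,T} (+1)
site 5, node KLY: K={C} ∪ LY={G,T} → {C,G,T} (+1)
site 5, node HKLY: H={T} ∩ KLY={C,G,T} → {T} (+0)
site 5, node HJKLY: HKLY={T} ∩ J={T} → {T} (+0)
site 5, node DHJKLY: D={T} ∩ HJKLY={T} → {T} (+0)
site 6, node LY: L={T} ∩ Y={T} → {T} (+0)
site 6, node KLY: K={A} ∪ LY={T} → {A,T} (+1)
site 6, node HKLY: H={A} ∩ KLY={A,T} → {A} (+0)
site 6, node HJKLY: HKLY={A} ∩ J={A} → {A} (+0)
site 6, node DHJKLY: D={C} ∪ HJKLY={A} → {A,C} (+1)
per-site changes: [2, 2, 3, 3, 3, 2, 2]; total = 17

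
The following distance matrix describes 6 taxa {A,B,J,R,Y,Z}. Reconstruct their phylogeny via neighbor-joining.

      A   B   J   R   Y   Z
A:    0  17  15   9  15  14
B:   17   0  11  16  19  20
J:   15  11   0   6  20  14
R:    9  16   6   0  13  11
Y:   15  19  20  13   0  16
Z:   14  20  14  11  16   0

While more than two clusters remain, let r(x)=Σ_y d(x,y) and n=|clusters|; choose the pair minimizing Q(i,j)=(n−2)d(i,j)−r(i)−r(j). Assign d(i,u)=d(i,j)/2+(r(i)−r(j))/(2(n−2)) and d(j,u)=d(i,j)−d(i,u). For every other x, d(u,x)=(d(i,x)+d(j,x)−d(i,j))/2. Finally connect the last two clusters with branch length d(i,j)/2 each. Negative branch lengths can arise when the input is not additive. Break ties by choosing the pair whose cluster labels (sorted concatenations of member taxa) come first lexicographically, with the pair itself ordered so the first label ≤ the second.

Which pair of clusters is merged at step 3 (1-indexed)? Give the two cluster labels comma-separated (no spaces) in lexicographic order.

1. join B+J (d=11, Q=-105) ⇒ BJ; edges |B|=61/8, |J|=27/8
  updated: d(A,BJ)=21/2, d(BJ,R)=11/2, d(BJ,Y)=14, d(BJ,Z)=23/2
2. join BJ+R (d=11/2, Q=-127/2) ⇒ BJR; edges |BJ|=13/4, |R|=9/4
  updated: d(A,BJR)=7, d(BJR,Y)=43/4, d(BJR,Z)=17/2
3. join A+BJR (d=7, Q=-193/4) ⇒ ABJR; edges |A|=95/16, |BJR|=17/16
  updated: d(ABJR,Y)=75/8, d(ABJR,Z)=31/4
4. join ABJR+Y (d=75/8, Q=-265/8) ⇒ ABJRY; edges |ABJR|=9/16, |Y|=141/16
  updated: d(ABJRY,Z)=115/16
5. join ABJRY+Z (d=115/16) ⇒ ABJRYZ; edges |ABJRY|=115/32, |Z|=115/32
final tree: (((A:95/16,((B:61/8,J:27/8):13/4,R:9/4):17/16):9/16,Y:141/16):115/32,Z:115/32)
total length: 641/16

A,BJR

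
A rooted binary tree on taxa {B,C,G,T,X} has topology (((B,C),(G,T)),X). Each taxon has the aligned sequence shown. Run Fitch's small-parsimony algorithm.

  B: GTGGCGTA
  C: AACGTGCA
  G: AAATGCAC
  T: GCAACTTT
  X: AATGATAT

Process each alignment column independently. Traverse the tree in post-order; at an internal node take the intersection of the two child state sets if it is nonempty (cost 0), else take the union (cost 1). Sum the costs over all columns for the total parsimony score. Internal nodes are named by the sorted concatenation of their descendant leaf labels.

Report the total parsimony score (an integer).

BC@0: {G} ∪ {A} = {A,G} (union, +1)
GT@0: {A} ∪ {G} = {A,G} (union, +1)
BCGT@0: {A,G} ∩ {A,G} = {A,G} (intersection, +0)
BCGTX@0: {A,G} ∩ {A} = {A} (intersection, +0)
BC@1: {T} ∪ {A} = {A,T} (union, +1)
GT@1: {A} ∪ {C} = {A,C} (union, +1)
BCGT@1: {A,T} ∩ {A,C} = {A} (intersection, +0)
BCGTX@1: {A} ∩ {A} = {A} (intersection, +0)
BC@2: {G} ∪ {C} = {C,G} (union, +1)
GT@2: {A} ∩ {A} = {A} (intersection, +0)
BCGT@2: {C,G} ∪ {A} = {A,C,G} (union, +1)
BCGTX@2: {A,C,G} ∪ {T} = {A,C,G,T} (union, +1)
BC@3: {G} ∩ {G} = {G} (intersection, +0)
GT@3: {T} ∪ {A} = {A,T} (union, +1)
BCGT@3: {G} ∪ {A,T} = {A,G,T} (union, +1)
BCGTX@3: {A,G,T} ∩ {G} = {G} (intersection, +0)
BC@4: {C} ∪ {T} = {C,T} (union, +1)
GT@4: {G} ∪ {C} = {C,G} (union, +1)
BCGT@4: {C,T} ∩ {C,G} = {C} (intersection, +0)
BCGTX@4: {C} ∪ {A} = {A,C} (union, +1)
BC@5: {G} ∩ {G} = {G} (intersection, +0)
GT@5: {C} ∪ {T} = {C,T} (union, +1)
BCGT@5: {G} ∪ {C,T} = {C,G,T} (union, +1)
BCGTX@5: {C,G,T} ∩ {T} = {T} (intersection, +0)
BC@6: {T} ∪ {C} = {C,T} (union, +1)
GT@6: {A} ∪ {T} = {A,T} (union, +1)
BCGT@6: {C,T} ∩ {A,T} = {T} (intersection, +0)
BCGTX@6: {T} ∪ {A} = {A,T} (union, +1)
BC@7: {A} ∩ {A} = {A} (intersection, +0)
GT@7: {C} ∪ {T} = {C,T} (union, +1)
BCGT@7: {A} ∪ {C,T} = {A,C,T} (union, +1)
BCGTX@7: {A,C,T} ∩ {T} = {T} (intersection, +0)
per-site changes: [2, 2, 3, 2, 3, 2, 3, 2]; total = 19

19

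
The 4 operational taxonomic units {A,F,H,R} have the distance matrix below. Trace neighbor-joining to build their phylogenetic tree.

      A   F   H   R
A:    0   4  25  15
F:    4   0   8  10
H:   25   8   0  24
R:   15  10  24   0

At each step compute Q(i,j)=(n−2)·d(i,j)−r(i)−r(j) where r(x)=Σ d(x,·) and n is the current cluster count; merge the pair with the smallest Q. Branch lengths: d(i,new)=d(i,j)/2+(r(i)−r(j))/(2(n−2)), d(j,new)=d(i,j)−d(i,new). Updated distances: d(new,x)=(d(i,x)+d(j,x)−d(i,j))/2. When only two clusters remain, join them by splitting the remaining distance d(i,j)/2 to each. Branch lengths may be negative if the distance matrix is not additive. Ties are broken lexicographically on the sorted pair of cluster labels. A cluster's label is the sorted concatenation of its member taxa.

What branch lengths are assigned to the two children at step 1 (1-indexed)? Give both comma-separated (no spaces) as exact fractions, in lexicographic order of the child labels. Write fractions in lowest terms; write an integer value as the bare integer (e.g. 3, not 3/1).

1. join A+R (d=15, Q=-63) ⇒ AR; edges |A|=25/4, |R|=35/4
  updated: d(AR,F)=-1/2, d(AR,H)=17
2. join AR+F (d=-1/2, Q=-49/2) ⇒ AFR; edges |AR|=17/4, |F|=-19/4
  updated: d(AFR,H)=51/4
3. join AFR+H (d=51/4) ⇒ AFHR; edges |AFR|=51/8, |H|=51/8
final tree: (((A:25/4,R:35/4):17/4,F:-19/4):51/8,H:51/8)
total length: 109/4

25/4,35/4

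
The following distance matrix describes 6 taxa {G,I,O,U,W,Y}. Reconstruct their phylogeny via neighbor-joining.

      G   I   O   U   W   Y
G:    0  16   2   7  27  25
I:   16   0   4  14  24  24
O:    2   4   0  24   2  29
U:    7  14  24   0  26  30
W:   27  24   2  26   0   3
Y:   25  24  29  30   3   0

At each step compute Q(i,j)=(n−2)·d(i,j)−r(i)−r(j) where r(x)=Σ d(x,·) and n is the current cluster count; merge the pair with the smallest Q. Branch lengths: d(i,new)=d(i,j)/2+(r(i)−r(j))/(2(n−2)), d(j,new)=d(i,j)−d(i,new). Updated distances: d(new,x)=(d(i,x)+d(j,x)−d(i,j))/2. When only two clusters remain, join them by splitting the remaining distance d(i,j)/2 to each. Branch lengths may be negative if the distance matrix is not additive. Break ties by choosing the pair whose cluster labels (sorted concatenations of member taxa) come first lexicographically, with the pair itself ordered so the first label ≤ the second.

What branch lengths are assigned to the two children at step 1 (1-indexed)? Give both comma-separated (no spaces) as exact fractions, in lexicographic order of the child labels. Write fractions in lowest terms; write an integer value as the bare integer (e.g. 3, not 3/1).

-17/8,41/8

iteration 1: select W,Y (d=3, Q=-181); attach at lengths (-17/8, 41/8); label the merged cluster WY
  updated: d(G,WY)=49/2, d(I,WY)=45/2, d(O,WY)=14, d(U,WY)=53/2
iteration 2: select G,U (d=7, Q=-100); attach at lengths (-1/6, 43/6); label the merged cluster GU
  updated: d(GU,I)=23/2, d(GU,O)=19/2, d(GU,WY)=22
iteration 3: select GU,I (d=23/2, Q=-58); attach at lengths (7, 9/2); label the merged cluster GIU
  updated: d(GIU,O)=1, d(GIU,WY)=33/2
iteration 4: select GIU,O (d=1, Q=-63/2); attach at lengths (7/4, -3/4); label the merged cluster GIOU
  updated: d(GIOU,WY)=59/4
iteration 5: select GIOU,WY (d=59/4); attach at lengths (59/8, 59/8); label the merged cluster GIOUWY
final tree: ((((G:-1/6,U:43/6):7,I:9/2):7/4,O:-3/4):59/8,(W:-17/8,Y:41/8):59/8)
total length: 149/4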